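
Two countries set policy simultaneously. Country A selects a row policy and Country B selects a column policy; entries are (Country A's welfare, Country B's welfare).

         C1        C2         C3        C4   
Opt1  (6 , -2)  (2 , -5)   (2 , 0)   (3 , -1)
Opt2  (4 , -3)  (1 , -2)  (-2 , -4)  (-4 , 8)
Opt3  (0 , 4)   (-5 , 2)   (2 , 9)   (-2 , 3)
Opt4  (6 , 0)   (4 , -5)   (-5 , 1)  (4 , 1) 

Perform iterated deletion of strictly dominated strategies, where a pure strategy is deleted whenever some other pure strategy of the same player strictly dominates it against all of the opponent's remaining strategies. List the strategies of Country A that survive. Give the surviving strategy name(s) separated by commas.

For Country A, Opt1 strictly dominates Opt2 on the remaining columns (C1: 6>4, C2: 2>1, C3: 2>-2, C4: 3>-4); eliminate Opt2.
Column C1 is eliminated: C3 beats it against every remaining row (Opt1: 0>-2, Opt3: 9>4, Opt4: 1>0).
Column C2 is eliminated: C3 beats it against every remaining row (Opt1: 0>-5, Opt3: 9>2, Opt4: 1>-5).
Among the remaining strategies, none is strictly dominated by another pure strategy of the same player, so the elimination stops.
Surviving strategies — Country A: {Opt1, Opt3, Opt4}; Country B: {C3, C4}.

Opt1, Opt3, Opt4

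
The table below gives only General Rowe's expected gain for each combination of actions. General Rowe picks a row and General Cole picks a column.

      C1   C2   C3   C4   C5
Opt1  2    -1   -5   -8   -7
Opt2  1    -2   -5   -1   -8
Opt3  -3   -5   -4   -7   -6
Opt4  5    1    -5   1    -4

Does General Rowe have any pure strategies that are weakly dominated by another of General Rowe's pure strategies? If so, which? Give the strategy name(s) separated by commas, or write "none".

Opt4 weakly dominates Opt1 — C1: 5>2, C2: 1>-1, C3: -5=-5, C4: 1>-8, C5: -4>-7.
Opt4 weakly dominates Opt2 — C1: 5>1, C2: 1>-2, C3: -5=-5, C4: 1>-1, C5: -4>-8.
Opt3: no other strategy beats it everywhere (Opt1 at C3 (-4>-5); Opt2 at C3 (-4>-5); Opt4 at C3 (-4>-5)).
Nothing dominates Opt4: Opt1 at C1 (5>2); Opt2 at C1 (5>1); Opt3 at C1 (5>-3).

Opt1, Opt2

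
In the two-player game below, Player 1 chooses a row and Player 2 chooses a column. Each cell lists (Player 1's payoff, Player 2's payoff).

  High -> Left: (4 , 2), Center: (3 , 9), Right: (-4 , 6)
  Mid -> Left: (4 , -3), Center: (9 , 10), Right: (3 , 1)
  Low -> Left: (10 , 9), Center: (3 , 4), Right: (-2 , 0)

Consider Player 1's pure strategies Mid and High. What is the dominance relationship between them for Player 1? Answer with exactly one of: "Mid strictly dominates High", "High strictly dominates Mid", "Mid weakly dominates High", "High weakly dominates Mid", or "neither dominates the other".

Mid weakly dominates High

Compare Mid to High across each opponent action: Left: 4=4, Center: 9>3, Right: 3>-4.
Mid is at least as good everywhere and strictly better somewhere (tied only at Left), so Mid weakly but not strictly dominates High.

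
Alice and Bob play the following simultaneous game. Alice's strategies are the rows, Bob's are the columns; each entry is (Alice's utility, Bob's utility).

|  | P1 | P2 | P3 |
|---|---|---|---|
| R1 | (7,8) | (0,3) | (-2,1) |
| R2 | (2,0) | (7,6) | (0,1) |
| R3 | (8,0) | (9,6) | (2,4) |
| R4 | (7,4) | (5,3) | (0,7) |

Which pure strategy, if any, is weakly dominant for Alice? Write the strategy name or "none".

R3 vs R1: P1: 8>7, P2: 9>0, P3: 2>-2.
R3 vs R2: P1: 8>2, P2: 9>7, P3: 2>0.
R3 vs R4: P1: 8>7, P2: 9>5, P3: 2>0.
R3 is at least as good as every other strategy against every opponent action, so it is weakly dominant.

R3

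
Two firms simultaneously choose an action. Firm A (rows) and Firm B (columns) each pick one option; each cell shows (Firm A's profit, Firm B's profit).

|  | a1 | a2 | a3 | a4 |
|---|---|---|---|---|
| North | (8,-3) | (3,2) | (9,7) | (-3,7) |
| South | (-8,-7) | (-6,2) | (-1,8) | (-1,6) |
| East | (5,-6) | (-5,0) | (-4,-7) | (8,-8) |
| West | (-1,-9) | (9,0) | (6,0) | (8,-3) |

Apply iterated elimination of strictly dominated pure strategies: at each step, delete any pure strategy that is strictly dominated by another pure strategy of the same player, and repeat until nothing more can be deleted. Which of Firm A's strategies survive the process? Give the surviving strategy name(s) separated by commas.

North, East, West

Firm A's strategy South is strictly dominated by West (a1: -1>-8, a2: 9>-6, a3: 6>-1, a4: 8>-1) and is removed.
Column a1 is eliminated: a2 beats it against every remaining row (North: 2>-3, East: 0>-6, West: 0>-9).
Among the remaining strategies, none is strictly dominated by another pure strategy of the same player, so the elimination stops.
Surviving strategies — Firm A: {North, East, West}; Firm B: {a2, a3, a4}.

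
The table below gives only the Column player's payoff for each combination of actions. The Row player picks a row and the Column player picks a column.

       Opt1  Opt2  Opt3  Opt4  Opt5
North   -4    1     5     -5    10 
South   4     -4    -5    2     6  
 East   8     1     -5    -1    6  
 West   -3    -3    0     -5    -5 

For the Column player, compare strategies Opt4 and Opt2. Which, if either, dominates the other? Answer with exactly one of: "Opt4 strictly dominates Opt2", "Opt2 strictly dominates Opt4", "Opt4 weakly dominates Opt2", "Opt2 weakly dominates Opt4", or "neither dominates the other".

neither dominates the other

Compare Opt4 to Opt2 across each choice by the Row player: North: -5<1, South: 2>-4, East: -1<1, West: -5<-3.
Opt4 does better at South but worse at North, East, West; neither strategy dominates the other.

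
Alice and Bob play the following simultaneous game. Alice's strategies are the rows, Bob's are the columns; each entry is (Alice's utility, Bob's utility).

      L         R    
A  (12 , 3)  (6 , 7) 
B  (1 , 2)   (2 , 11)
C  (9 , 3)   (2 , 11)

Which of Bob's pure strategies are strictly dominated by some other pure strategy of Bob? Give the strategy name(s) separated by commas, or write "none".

L is strictly dominated by R (A: 7>3, B: 11>2, C: 11>3).
R is not dominated — it holds its own against L at A (7>3).

L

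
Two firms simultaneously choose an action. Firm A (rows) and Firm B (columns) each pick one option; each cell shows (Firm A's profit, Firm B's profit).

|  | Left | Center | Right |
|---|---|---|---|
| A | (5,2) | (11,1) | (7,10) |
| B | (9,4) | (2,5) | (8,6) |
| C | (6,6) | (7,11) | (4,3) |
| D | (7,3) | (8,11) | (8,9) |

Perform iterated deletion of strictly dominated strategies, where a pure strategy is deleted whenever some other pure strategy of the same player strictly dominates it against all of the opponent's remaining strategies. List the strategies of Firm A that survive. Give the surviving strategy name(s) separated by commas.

A, B, D

For Firm A, D strictly dominates C on the remaining columns (Left: 7>6, Center: 8>7, Right: 8>4); eliminate C.
For Firm B, Right strictly dominates Left on the remaining rows (A: 10>2, B: 6>4, D: 9>3); eliminate Left.
Among the remaining strategies, none is strictly dominated by another pure strategy of the same player, so the elimination stops.
Surviving strategies — Firm A: {A, B, D}; Firm B: {Center, Right}.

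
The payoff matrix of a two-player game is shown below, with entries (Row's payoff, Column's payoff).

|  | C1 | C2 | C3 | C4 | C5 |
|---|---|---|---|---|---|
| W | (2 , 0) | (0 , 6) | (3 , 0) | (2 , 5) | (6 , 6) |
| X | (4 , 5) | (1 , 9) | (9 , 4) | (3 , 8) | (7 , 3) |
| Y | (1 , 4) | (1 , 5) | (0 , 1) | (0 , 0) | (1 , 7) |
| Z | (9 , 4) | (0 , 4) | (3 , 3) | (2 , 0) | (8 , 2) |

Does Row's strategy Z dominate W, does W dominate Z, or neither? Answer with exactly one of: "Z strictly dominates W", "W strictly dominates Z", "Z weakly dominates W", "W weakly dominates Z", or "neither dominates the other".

Compare Z to W across every action of Column: C1: 9>2, C2: 0=0, C3: 3=3, C4: 2=2, C5: 8>6.
Z is at least as good everywhere and strictly better somewhere (tied only at C2, C3, C4), so Z weakly but not strictly dominates W.

Z weakly dominates W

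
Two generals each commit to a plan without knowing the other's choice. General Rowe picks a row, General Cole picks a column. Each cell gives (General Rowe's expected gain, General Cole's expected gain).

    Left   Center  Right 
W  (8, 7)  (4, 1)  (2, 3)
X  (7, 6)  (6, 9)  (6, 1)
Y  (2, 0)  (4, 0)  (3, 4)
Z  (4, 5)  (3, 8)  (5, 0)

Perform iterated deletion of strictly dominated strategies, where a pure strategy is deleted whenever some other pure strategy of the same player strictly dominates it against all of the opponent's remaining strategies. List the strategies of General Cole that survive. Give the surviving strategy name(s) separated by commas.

Left, Center

For General Rowe, X strictly dominates Y on the remaining columns (Left: 7>2, Center: 6>4, Right: 6>3); eliminate Y.
For General Rowe, X strictly dominates Z on the remaining columns (Left: 7>4, Center: 6>3, Right: 6>5); eliminate Z.
General Cole's strategy Right is strictly dominated by Left (W: 7>3, X: 6>1) and is removed.
Among the remaining strategies, none is strictly dominated by another pure strategy of the same player, so the elimination stops.
Surviving strategies — General Rowe: {W, X}; General Cole: {Left, Center}.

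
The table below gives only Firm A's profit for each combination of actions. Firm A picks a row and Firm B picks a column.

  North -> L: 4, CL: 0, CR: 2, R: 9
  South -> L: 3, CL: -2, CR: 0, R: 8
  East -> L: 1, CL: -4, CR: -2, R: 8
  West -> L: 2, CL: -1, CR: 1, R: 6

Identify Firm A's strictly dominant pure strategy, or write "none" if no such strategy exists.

North

North vs South: L: 4>3, CL: 0>-2, CR: 2>0, R: 9>8.
North vs East: L: 4>1, CL: 0>-4, CR: 2>-2, R: 9>8.
North vs West: L: 4>2, CL: 0>-1, CR: 2>1, R: 9>6.
North strictly beats every other strategy against every opponent action, so it is strictly dominant.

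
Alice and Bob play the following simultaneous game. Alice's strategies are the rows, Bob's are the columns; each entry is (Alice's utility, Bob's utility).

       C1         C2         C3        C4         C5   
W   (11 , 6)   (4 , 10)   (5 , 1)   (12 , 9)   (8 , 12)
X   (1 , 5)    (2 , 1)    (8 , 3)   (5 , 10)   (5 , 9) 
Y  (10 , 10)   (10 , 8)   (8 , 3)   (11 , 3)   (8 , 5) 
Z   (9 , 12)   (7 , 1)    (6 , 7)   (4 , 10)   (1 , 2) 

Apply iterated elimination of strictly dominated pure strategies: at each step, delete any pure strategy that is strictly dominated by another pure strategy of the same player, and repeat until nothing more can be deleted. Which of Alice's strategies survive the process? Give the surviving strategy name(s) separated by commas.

W, Y

For Alice, Y strictly dominates Z on the remaining columns (C1: 10>9, C2: 10>7, C3: 8>6, C4: 11>4, C5: 8>1); eliminate Z.
Column C3 is eliminated: C1 beats it against every remaining row (W: 6>1, X: 5>3, Y: 10>3).
For Alice, W strictly dominates X on the remaining columns (C1: 11>1, C2: 4>2, C4: 12>5, C5: 8>5); eliminate X.
For Bob, C2 strictly dominates C4 on the remaining rows (W: 10>9, Y: 8>3); eliminate C4.
Among the remaining strategies, none is strictly dominated by another pure strategy of the same player, so the elimination stops.
Surviving strategies — Alice: {W, Y}; Bob: {C1, C2, C5}.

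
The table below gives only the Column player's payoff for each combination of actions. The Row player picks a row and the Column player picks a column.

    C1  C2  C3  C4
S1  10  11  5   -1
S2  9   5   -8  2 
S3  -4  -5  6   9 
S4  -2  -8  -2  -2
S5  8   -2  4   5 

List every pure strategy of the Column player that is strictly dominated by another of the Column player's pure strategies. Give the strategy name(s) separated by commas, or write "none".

C1: no other strategy beats it everywhere (C2 at S2 (9>5); C3 at S1 (10>5); C4 at S1 (10>-1)).
C2 is not dominated — it holds its own against C1 at S1 (11>10); C3 at S1 (11>5); C4 at S1 (11>-1).
C3: no other strategy beats it everywhere (C1 at S3 (6>-4); C2 at S3 (6>-5); C4 at S1 (5>-1)).
Nothing dominates C4: C1 at S3 (9>-4); C2 at S3 (9>-5); C3 at S2 (2>-8).

none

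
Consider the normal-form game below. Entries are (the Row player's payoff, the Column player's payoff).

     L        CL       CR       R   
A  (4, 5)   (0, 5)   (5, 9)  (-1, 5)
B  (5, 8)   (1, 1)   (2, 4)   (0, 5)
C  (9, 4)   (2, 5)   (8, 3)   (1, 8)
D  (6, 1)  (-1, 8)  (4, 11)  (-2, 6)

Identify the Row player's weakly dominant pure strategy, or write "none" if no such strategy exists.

C

C vs A: L: 9>4, CL: 2>0, CR: 8>5, R: 1>-1.
C vs B: L: 9>5, CL: 2>1, CR: 8>2, R: 1>0.
C vs D: L: 9>6, CL: 2>-1, CR: 8>4, R: 1>-2.
C is at least as good as every other strategy against every opponent action, so it is weakly dominant.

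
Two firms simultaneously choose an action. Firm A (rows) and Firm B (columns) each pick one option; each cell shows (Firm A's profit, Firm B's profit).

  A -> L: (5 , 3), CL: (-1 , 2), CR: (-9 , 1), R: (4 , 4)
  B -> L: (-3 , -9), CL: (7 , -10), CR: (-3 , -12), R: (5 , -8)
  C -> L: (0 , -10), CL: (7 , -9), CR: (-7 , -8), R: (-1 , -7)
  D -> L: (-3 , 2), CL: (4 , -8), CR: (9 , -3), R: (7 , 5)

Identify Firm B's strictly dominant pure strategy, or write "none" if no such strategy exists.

R

R vs L: A: 4>3, B: -8>-9, C: -7>-10, D: 5>2.
R vs CL: A: 4>2, B: -8>-10, C: -7>-9, D: 5>-8.
R vs CR: A: 4>1, B: -8>-12, C: -7>-8, D: 5>-3.
R strictly beats every other strategy against every opponent action, so it is strictly dominant.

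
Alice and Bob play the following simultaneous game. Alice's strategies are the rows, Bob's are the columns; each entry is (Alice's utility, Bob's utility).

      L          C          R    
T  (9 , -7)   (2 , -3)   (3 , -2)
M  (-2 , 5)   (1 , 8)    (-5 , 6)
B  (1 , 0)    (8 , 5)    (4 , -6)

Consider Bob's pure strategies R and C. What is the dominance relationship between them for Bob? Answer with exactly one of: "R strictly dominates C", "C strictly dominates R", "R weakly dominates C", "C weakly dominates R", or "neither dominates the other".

Compare R to C across each choice by Alice: T: -2>-3, M: 6<8, B: -6<5.
R does better at T but worse at M, B; neither strategy dominates the other.

neither dominates the other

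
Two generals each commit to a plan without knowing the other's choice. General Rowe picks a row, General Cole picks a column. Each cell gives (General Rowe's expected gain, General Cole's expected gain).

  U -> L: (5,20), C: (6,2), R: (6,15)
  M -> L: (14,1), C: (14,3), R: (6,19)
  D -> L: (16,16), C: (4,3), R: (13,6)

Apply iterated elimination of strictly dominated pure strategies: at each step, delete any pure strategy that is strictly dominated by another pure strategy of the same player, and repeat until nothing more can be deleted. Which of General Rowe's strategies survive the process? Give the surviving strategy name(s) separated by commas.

D

General Cole's strategy C is strictly dominated by R (U: 15>2, M: 19>3, D: 6>3) and is removed.
Row U is eliminated: D beats it against every remaining column (L: 16>5, R: 13>6).
For General Rowe, D strictly dominates M on the remaining columns (L: 16>14, R: 13>6); eliminate M.
For General Cole, L strictly dominates R on the remaining rows (D: 16>6); eliminate R.
Among the remaining strategies, none is strictly dominated by another pure strategy of the same player, so the elimination stops.
Surviving strategies — General Rowe: {D}; General Cole: {L}.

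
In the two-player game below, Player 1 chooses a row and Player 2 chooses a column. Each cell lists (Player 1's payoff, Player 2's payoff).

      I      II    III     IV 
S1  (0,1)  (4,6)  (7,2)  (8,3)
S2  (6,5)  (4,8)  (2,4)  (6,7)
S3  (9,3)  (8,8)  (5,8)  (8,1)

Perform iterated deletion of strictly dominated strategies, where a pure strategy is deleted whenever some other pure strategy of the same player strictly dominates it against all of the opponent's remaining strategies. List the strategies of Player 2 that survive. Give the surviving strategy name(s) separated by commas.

For Player 1, S3 strictly dominates S2 on the remaining columns (I: 9>6, II: 8>4, III: 5>2, IV: 8>6); eliminate S2.
For Player 2, II strictly dominates I on the remaining rows (S1: 6>1, S3: 8>3); eliminate I.
Column IV is eliminated: II beats it against every remaining row (S1: 6>3, S3: 8>1).
Among the remaining strategies, none is strictly dominated by another pure strategy of the same player, so the elimination stops.
Surviving strategies — Player 1: {S1, S3}; Player 2: {II, III}.

II, III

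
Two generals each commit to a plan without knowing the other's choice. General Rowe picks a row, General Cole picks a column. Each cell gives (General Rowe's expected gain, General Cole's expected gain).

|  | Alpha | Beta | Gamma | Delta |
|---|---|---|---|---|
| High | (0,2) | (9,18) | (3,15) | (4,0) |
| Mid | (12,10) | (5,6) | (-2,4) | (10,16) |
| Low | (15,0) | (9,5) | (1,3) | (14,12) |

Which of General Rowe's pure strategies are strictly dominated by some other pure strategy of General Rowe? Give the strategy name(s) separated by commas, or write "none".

Mid

Nothing dominates High: Mid at Beta (9>5); Low at Beta (9=9).
Mid is strictly dominated by Low (Alpha: 15>12, Beta: 9>5, Gamma: 1>-2, Delta: 14>10).
Low: no other strategy beats it everywhere (High at Alpha (15>0); Mid at Alpha (15>12)).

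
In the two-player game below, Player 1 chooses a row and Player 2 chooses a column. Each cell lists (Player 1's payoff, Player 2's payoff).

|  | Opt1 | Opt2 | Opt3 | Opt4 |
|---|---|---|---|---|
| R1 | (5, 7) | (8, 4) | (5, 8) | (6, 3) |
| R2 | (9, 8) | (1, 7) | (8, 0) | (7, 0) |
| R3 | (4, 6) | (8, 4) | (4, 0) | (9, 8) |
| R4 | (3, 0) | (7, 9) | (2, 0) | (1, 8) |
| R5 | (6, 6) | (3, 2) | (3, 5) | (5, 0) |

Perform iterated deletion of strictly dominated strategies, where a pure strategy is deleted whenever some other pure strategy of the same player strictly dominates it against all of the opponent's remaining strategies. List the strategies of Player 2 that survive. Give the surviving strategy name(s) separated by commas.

Opt1, Opt4

For Player 1, R1 strictly dominates R4 on the remaining columns (Opt1: 5>3, Opt2: 8>7, Opt3: 5>2, Opt4: 6>1); eliminate R4.
Player 2's strategy Opt2 is strictly dominated by Opt1 (R1: 7>4, R2: 8>7, R3: 6>4, R5: 6>2) and is removed.
Row R1 is eliminated: R2 beats it against every remaining column (Opt1: 9>5, Opt3: 8>5, Opt4: 7>6).
For Player 1, R2 strictly dominates R5 on the remaining columns (Opt1: 9>6, Opt3: 8>3, Opt4: 7>5); eliminate R5.
For Player 2, Opt1 strictly dominates Opt3 on the remaining rows (R2: 8>0, R3: 6>0); eliminate Opt3.
Among the remaining strategies, none is strictly dominated by another pure strategy of the same player, so the elimination stops.
Surviving strategies — Player 1: {R2, R3}; Player 2: {Opt1, Opt4}.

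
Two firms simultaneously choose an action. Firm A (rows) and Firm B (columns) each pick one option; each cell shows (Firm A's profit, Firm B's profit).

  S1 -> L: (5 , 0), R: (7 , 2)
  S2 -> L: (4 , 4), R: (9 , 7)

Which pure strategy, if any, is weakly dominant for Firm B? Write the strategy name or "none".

R vs L: S1: 2>0, S2: 7>4.
R is at least as good as every other strategy against every opponent action, so it is weakly dominant.

R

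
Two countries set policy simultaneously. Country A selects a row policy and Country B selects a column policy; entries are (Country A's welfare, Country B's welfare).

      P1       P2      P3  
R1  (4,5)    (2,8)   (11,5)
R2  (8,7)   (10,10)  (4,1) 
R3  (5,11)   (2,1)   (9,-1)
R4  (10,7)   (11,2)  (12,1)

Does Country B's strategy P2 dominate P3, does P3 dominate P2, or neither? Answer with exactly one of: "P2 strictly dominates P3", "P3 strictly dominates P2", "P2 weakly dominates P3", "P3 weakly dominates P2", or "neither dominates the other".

P2 strictly dominates P3

Compare P2 to P3 across each opponent action: R1: 8>5, R2: 10>1, R3: 1>-1, R4: 2>1.
Every comparison favours P2, so P2 strictly dominates P3.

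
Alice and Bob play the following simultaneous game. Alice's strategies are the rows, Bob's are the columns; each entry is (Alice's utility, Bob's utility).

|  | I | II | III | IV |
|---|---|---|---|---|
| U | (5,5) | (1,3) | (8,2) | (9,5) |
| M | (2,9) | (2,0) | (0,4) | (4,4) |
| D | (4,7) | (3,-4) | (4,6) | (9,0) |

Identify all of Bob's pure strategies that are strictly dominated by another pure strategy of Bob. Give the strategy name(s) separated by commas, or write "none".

II, III

I: no other strategy beats it everywhere (II at U (5>3); III at U (5>2); IV at U (5=5)).
II: dominated, since I does at least as well everywhere (U: 5>3, M: 9>0, D: 7>-4).
III: dominated, since I does at least as well everywhere (U: 5>2, M: 9>4, D: 7>6).
IV is not dominated — it holds its own against I at U (5=5); II at U (5>3); III at U (5>2).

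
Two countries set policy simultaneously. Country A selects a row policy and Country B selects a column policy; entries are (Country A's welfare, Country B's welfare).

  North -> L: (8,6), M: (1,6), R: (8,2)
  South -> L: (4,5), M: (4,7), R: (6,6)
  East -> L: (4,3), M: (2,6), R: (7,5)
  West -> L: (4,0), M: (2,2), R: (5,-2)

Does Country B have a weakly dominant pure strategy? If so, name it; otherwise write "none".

M

M vs L: North: 6=6, South: 7>5, East: 6>3, West: 2>0.
M vs R: North: 6>2, South: 7>6, East: 6>5, West: 2>-2.
M is at least as good as every other strategy against every opponent action, so it is weakly dominant.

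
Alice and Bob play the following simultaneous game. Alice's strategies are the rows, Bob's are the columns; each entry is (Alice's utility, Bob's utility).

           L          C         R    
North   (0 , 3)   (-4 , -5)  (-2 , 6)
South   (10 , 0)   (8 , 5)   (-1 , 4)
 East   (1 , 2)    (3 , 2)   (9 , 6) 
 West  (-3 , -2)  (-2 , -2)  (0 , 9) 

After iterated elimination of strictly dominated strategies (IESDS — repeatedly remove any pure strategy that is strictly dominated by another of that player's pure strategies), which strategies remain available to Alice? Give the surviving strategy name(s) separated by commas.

For Alice, South strictly dominates North on the remaining columns (L: 10>0, C: 8>-4, R: -1>-2); eliminate North.
For Alice, East strictly dominates West on the remaining columns (L: 1>-3, C: 3>-2, R: 9>0); eliminate West.
Column L is eliminated: R beats it against every remaining row (South: 4>0, East: 6>2).
Among the remaining strategies, none is strictly dominated by another pure strategy of the same player, so the elimination stops.
Surviving strategies — Alice: {South, East}; Bob: {C, R}.

South, East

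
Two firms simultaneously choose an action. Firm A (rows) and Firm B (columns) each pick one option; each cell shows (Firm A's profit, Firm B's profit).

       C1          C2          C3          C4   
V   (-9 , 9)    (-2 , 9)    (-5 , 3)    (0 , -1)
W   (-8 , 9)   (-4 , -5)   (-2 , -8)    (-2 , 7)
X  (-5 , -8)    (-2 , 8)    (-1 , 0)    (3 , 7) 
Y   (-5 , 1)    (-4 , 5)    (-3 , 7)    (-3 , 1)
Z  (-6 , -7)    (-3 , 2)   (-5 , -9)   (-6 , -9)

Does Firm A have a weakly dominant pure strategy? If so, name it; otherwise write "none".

X vs V: C1: -5>-9, C2: -2=-2, C3: -1>-5, C4: 3>0.
X vs W: C1: -5>-8, C2: -2>-4, C3: -1>-2, C4: 3>-2.
X vs Y: C1: -5=-5, C2: -2>-4, C3: -1>-3, C4: 3>-3.
X vs Z: C1: -5>-6, C2: -2>-3, C3: -1>-5, C4: 3>-6.
X is at least as good as every other strategy against every opponent action, so it is weakly dominant.

X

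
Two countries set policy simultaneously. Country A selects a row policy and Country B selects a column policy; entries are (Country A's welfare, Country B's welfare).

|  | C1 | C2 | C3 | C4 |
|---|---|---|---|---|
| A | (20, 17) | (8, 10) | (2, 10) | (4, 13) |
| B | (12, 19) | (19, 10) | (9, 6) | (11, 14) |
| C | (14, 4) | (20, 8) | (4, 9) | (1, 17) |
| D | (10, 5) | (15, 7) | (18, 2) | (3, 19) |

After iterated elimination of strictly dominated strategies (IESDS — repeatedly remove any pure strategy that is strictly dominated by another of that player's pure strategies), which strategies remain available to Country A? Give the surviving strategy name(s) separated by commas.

Country B's strategy C2 is strictly dominated by C4 (A: 13>10, B: 14>10, C: 17>8, D: 19>7) and is removed.
Column C3 is eliminated: C4 beats it against every remaining row (A: 13>10, B: 14>6, C: 17>9, D: 19>2).
Row C is eliminated: A beats it against every remaining column (C1: 20>14, C4: 4>1).
Country A's strategy D is strictly dominated by A (C1: 20>10, C4: 4>3) and is removed.
Column C4 is eliminated: C1 beats it against every remaining row (A: 17>13, B: 19>14).
Country A's strategy B is strictly dominated by A (C1: 20>12) and is removed.
Among the remaining strategies, none is strictly dominated by another pure strategy of the same player, so the elimination stops.
Surviving strategies — Country A: {A}; Country B: {C1}.

A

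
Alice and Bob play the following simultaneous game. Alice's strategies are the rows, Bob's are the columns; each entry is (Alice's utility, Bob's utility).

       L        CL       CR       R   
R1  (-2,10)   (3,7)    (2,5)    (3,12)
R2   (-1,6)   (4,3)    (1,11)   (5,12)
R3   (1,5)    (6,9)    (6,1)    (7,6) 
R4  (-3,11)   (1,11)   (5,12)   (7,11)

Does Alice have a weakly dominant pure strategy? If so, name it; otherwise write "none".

R3 vs R1: L: 1>-2, CL: 6>3, CR: 6>2, R: 7>3.
R3 vs R2: L: 1>-1, CL: 6>4, CR: 6>1, R: 7>5.
R3 vs R4: L: 1>-3, CL: 6>1, CR: 6>5, R: 7=7.
R3 is at least as good as every other strategy against every opponent action, so it is weakly dominant.

R3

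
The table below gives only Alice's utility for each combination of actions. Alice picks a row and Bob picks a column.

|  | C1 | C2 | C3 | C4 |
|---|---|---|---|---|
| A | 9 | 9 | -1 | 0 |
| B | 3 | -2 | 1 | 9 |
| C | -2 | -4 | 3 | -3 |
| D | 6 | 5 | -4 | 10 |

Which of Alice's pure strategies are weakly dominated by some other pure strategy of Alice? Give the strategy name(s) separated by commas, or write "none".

A is not dominated — it holds its own against B at C1 (9>3); C at C1 (9>-2); D at C1 (9>6).
B: no other strategy beats it everywhere (A at C3 (1>-1); C at C1 (3>-2); D at C3 (1>-4)).
C: no other strategy beats it everywhere (A at C3 (3>-1); B at C3 (3>1); D at C3 (3>-4)).
D is not dominated — it holds its own against A at C4 (10>0); B at C1 (6>3); C at C1 (6>-2).

none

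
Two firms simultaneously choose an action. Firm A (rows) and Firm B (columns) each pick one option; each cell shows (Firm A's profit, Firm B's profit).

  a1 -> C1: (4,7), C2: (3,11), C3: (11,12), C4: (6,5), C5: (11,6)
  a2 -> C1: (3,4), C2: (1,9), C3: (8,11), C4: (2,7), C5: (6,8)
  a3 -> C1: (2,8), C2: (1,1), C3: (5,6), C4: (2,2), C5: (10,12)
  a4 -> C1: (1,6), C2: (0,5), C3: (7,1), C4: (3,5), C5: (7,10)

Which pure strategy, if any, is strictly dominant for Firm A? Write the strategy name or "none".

a1

a1 vs a2: C1: 4>3, C2: 3>1, C3: 11>8, C4: 6>2, C5: 11>6.
a1 vs a3: C1: 4>2, C2: 3>1, C3: 11>5, C4: 6>2, C5: 11>10.
a1 vs a4: C1: 4>1, C2: 3>0, C3: 11>7, C4: 6>3, C5: 11>7.
a1 strictly beats every other strategy against every opponent action, so it is strictly dominant.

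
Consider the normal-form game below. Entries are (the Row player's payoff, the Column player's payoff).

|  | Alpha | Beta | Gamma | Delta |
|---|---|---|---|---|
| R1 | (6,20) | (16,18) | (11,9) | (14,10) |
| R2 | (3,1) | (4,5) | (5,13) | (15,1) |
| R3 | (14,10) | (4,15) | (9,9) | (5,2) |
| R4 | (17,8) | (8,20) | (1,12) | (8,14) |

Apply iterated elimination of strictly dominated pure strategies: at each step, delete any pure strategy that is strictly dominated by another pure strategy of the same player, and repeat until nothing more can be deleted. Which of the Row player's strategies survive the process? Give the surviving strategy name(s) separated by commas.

For the Column player, Beta strictly dominates Delta on the remaining rows (R1: 18>10, R2: 5>1, R3: 15>2, R4: 20>14); eliminate Delta.
For the Row player, R1 strictly dominates R2 on the remaining columns (Alpha: 6>3, Beta: 16>4, Gamma: 11>5); eliminate R2.
The Column player's strategy Gamma is strictly dominated by Beta (R1: 18>9, R3: 15>9, R4: 20>12) and is removed.
For the Row player, R4 strictly dominates R3 on the remaining columns (Alpha: 17>14, Beta: 8>4); eliminate R3.
Among the remaining strategies, none is strictly dominated by another pure strategy of the same player, so the elimination stops.
Surviving strategies — the Row player: {R1, R4}; the Column player: {Alpha, Beta}.

R1, R4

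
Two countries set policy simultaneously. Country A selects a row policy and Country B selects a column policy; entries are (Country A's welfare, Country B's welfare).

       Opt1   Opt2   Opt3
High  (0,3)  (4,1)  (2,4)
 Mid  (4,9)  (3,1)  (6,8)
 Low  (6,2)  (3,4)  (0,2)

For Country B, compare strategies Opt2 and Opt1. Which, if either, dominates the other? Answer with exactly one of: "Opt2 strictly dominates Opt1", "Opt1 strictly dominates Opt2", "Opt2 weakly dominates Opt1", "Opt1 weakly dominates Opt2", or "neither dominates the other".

neither dominates the other

Compare Opt2 to Opt1 across every action of Country A: High: 1<3, Mid: 1<9, Low: 4>2.
Opt2 does better at Low but worse at High, Mid; neither strategy dominates the other.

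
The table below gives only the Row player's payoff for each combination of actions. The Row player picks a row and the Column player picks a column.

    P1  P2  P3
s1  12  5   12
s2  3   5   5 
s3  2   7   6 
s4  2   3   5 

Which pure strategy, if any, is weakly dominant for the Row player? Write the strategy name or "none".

none

s1 fails to dominate s3 at P2 (5<7).
s2 fails to dominate s1 at P1 (3<12).
s3 fails to dominate s1 at P1 (2<12).
s4 fails to dominate s1 at P1 (2<12).
No single strategy dominates all the others.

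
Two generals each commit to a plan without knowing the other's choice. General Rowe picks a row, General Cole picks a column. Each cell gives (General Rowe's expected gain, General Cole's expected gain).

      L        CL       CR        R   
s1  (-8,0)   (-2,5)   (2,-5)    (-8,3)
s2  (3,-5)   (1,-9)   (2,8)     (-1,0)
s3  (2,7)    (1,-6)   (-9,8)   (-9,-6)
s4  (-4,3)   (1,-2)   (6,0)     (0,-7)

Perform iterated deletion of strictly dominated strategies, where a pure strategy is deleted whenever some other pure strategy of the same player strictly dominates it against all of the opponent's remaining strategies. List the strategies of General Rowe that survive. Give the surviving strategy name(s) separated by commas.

s2, s4

General Rowe's strategy s1 is strictly dominated by s4 (L: -4>-8, CL: 1>-2, CR: 6>2, R: 0>-8) and is removed.
General Cole's strategy CL is strictly dominated by L (s2: -5>-9, s3: 7>-6, s4: 3>-2) and is removed.
General Rowe's strategy s3 is strictly dominated by s2 (L: 3>2, CR: 2>-9, R: -1>-9) and is removed.
For General Cole, CR strictly dominates R on the remaining rows (s2: 8>0, s4: 0>-7); eliminate R.
Among the remaining strategies, none is strictly dominated by another pure strategy of the same player, so the elimination stops.
Surviving strategies — General Rowe: {s2, s4}; General Cole: {L, CR}.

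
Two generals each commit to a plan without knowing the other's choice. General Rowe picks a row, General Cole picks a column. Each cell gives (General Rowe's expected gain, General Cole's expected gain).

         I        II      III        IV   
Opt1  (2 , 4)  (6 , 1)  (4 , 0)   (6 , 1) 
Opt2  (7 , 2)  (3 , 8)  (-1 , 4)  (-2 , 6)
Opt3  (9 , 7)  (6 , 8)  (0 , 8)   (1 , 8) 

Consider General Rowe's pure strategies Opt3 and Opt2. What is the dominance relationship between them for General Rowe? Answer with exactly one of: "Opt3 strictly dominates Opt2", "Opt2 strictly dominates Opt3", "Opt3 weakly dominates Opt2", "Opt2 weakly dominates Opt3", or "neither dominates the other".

Compare Opt3 to Opt2 across each opponent action: I: 9>7, II: 6>3, III: 0>-1, IV: 1>-2.
Opt3 gives a strictly higher payoff against each opponent action, so Opt3 strictly dominates Opt2.

Opt3 strictly dominates Opt2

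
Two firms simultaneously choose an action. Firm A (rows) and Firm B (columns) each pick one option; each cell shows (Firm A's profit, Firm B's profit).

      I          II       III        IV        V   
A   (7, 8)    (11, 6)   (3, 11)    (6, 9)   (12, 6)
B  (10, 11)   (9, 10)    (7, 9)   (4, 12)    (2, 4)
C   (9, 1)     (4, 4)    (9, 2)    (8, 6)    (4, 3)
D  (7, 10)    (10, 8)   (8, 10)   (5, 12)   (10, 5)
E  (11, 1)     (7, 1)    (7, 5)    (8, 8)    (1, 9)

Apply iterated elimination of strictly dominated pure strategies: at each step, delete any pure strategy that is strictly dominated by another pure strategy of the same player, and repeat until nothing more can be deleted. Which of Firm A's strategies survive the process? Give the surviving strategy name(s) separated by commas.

A, C, D, E

Column I is eliminated: IV beats it against every remaining row (A: 9>8, B: 12>11, C: 6>1, D: 12>10, E: 8>1).
For Firm A, D strictly dominates B on the remaining columns (II: 10>9, III: 8>7, IV: 5>4, V: 10>2); eliminate B.
For Firm B, IV strictly dominates II on the remaining rows (A: 9>6, C: 6>4, D: 12>8, E: 8>1); eliminate II.
Among the remaining strategies, none is strictly dominated by another pure strategy of the same player, so the elimination stops.
Surviving strategies — Firm A: {A, C, D, E}; Firm B: {III, IV, V}.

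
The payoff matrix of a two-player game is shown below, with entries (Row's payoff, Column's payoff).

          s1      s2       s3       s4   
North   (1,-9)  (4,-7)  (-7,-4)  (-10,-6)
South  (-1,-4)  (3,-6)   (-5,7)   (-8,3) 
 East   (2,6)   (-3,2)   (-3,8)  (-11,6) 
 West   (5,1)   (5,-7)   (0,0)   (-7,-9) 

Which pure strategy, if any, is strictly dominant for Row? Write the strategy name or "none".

West

West vs North: s1: 5>1, s2: 5>4, s3: 0>-7, s4: -7>-10.
West vs South: s1: 5>-1, s2: 5>3, s3: 0>-5, s4: -7>-8.
West vs East: s1: 5>2, s2: 5>-3, s3: 0>-3, s4: -7>-11.
West strictly beats every other strategy against every opponent action, so it is strictly dominant.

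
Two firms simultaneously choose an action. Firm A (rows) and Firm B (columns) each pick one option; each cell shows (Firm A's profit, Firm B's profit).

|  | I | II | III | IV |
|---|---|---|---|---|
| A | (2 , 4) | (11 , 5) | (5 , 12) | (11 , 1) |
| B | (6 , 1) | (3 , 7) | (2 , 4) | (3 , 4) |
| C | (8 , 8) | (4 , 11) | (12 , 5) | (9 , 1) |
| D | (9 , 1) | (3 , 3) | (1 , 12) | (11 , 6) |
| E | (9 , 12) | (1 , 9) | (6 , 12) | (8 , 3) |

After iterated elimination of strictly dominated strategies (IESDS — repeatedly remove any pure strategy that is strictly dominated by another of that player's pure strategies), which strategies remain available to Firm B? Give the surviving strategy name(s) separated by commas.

Firm A's strategy B is strictly dominated by C (I: 8>6, II: 4>3, III: 12>2, IV: 9>3) and is removed.
Column IV is eliminated: III beats it against every remaining row (A: 12>1, C: 5>1, D: 12>6, E: 12>3).
Among the remaining strategies, none is strictly dominated by another pure strategy of the same player, so the elimination stops.
Surviving strategies — Firm A: {A, C, D, E}; Firm B: {I, II, III}.

I, II, III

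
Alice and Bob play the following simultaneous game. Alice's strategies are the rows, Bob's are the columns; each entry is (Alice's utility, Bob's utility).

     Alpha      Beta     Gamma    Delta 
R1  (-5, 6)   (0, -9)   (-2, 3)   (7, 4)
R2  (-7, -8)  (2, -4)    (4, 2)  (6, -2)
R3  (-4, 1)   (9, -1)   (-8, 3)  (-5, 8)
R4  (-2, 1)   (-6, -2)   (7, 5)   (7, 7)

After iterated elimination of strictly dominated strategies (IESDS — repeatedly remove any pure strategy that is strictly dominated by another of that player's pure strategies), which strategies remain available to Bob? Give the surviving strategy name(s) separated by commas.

Alpha, Delta

For Bob, Gamma strictly dominates Beta on the remaining rows (R1: 3>-9, R2: 2>-4, R3: 3>-1, R4: 5>-2); eliminate Beta.
For Alice, R4 strictly dominates R2 on the remaining columns (Alpha: -2>-7, Gamma: 7>4, Delta: 7>6); eliminate R2.
For Alice, R4 strictly dominates R3 on the remaining columns (Alpha: -2>-4, Gamma: 7>-8, Delta: 7>-5); eliminate R3.
Column Gamma is eliminated: Delta beats it against every remaining row (R1: 4>3, R4: 7>5).
Among the remaining strategies, none is strictly dominated by another pure strategy of the same player, so the elimination stops.
Surviving strategies — Alice: {R1, R4}; Bob: {Alpha, Delta}.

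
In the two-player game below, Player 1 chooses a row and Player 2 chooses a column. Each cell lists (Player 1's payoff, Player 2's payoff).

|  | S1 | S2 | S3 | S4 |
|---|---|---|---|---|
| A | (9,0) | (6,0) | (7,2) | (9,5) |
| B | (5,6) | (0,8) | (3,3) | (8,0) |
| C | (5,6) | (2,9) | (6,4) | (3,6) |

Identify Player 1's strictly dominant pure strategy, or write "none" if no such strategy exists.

A vs B: S1: 9>5, S2: 6>0, S3: 7>3, S4: 9>8.
A vs C: S1: 9>5, S2: 6>2, S3: 7>6, S4: 9>3.
A strictly beats every other strategy against every opponent action, so it is strictly dominant.

A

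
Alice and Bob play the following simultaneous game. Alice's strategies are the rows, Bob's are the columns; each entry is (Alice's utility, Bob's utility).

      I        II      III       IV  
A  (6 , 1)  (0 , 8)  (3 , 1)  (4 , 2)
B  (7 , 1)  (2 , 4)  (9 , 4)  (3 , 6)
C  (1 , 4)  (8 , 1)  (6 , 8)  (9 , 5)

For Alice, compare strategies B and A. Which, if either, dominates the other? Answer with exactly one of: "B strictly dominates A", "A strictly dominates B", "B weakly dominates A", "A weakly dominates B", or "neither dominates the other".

neither dominates the other

B's payoffs vs A's, by Bob's action — I: 7>6, II: 2>0, III: 9>3, IV: 3<4.
B does better at I, II, III but worse at IV; neither strategy dominates the other.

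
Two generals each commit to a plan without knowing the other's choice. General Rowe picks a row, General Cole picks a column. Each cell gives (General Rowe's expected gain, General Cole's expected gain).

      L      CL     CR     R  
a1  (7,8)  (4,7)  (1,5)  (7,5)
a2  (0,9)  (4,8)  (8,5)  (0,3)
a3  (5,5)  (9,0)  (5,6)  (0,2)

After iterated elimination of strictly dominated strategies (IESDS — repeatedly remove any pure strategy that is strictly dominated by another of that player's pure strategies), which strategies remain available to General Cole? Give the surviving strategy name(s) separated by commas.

Column CL is eliminated: L beats it against every remaining row (a1: 8>7, a2: 9>8, a3: 5>0).
General Cole's strategy R is strictly dominated by L (a1: 8>5, a2: 9>3, a3: 5>2) and is removed.
Among the remaining strategies, none is strictly dominated by another pure strategy of the same player, so the elimination stops.
Surviving strategies — General Rowe: {a1, a2, a3}; General Cole: {L, CR}.

L, CR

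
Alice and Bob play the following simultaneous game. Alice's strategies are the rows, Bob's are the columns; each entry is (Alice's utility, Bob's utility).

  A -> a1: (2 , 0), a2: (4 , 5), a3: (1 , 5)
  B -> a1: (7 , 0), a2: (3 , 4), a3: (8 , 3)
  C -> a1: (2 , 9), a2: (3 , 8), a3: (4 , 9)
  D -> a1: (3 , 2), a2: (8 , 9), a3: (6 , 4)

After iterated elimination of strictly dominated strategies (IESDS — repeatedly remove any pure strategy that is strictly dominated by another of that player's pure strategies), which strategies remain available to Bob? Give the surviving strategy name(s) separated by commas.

Alice's strategy A is strictly dominated by D (a1: 3>2, a2: 8>4, a3: 6>1) and is removed.
For Alice, D strictly dominates C on the remaining columns (a1: 3>2, a2: 8>3, a3: 6>4); eliminate C.
Bob's strategy a1 is strictly dominated by a2 (B: 4>0, D: 9>2) and is removed.
For Bob, a2 strictly dominates a3 on the remaining rows (B: 4>3, D: 9>4); eliminate a3.
Row B is eliminated: D beats it against every remaining column (a2: 8>3).
Among the remaining strategies, none is strictly dominated by another pure strategy of the same player, so the elimination stops.
Surviving strategies — Alice: {D}; Bob: {a2}.

a2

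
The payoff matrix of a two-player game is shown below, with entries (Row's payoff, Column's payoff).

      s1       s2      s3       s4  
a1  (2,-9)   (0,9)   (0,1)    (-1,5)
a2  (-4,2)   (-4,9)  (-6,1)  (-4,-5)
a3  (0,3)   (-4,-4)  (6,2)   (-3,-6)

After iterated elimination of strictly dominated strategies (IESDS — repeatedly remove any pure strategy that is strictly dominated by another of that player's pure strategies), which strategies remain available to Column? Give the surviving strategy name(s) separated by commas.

s1, s2, s3

For Row, a1 strictly dominates a2 on the remaining columns (s1: 2>-4, s2: 0>-4, s3: 0>-6, s4: -1>-4); eliminate a2.
Column s4 is eliminated: s2 beats it against every remaining row (a1: 9>5, a3: -4>-6).
Among the remaining strategies, none is strictly dominated by another pure strategy of the same player, so the elimination stops.
Surviving strategies — Row: {a1, a3}; Column: {s1, s2, s3}.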